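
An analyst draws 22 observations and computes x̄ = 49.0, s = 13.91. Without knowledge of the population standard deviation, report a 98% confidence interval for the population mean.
(41.53, 56.47)

t-interval (σ unknown):
df = n - 1 = 21
t* = 2.518 for 98% confidence

Margin of error = t* · s/√n = 2.518 · 13.91/√22 = 7.47

CI: (41.53, 56.47)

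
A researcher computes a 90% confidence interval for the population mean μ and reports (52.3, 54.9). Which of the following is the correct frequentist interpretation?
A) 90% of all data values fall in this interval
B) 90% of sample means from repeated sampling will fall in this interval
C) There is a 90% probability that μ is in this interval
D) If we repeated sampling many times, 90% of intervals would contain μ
D

A) Wrong — a CI is about the parameter μ, not individual data values.
B) Wrong — coverage applies to intervals containing μ, not to future x̄ values.
C) Wrong — μ is fixed; the randomness lives in the interval, not in μ.
D) Correct — this is the frequentist long-run coverage interpretation.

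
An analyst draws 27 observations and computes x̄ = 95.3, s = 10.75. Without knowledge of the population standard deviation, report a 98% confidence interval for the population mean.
(90.17, 100.43)

t-interval (σ unknown):
df = n - 1 = 26
t* = 2.479 for 98% confidence

Margin of error = t* · s/√n = 2.479 · 10.75/√27 = 5.13

CI: (90.17, 100.43)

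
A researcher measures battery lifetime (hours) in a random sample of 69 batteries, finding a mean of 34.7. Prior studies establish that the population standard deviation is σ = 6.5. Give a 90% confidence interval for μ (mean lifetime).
(33.41, 35.99)

z-interval (σ known):
z* = 1.645 for 90% confidence

Margin of error = z* · σ/√n = 1.645 · 6.5/√69 = 1.29

CI: (34.7 - 1.29, 34.7 + 1.29) = (33.41, 35.99)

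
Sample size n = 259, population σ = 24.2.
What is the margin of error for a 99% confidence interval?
Margin of error = 3.87

Margin of error = z* · σ/√n
= 2.576 · 24.2/√259
= 2.576 · 24.2/16.0935
= 3.87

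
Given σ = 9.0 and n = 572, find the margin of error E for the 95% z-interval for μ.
Margin of error = 0.74

Margin of error = z* · σ/√n
= 1.960 · 9.0/√572
= 1.960 · 9.0/23.9165
= 0.74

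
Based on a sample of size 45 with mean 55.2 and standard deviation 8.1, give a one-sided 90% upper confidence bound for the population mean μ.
μ ≤ 56.77

Upper bound (one-sided):
t* = 1.301 (one-sided for 90%)
Upper bound = x̄ + t* · s/√n = 55.2 + 1.301 · 8.1/√45 = 56.77

We are 90% confident that μ ≤ 56.77.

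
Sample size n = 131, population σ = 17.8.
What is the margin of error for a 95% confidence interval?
Margin of error = 3.05

Margin of error = z* · σ/√n
= 1.960 · 17.8/√131
= 1.960 · 17.8/11.4455
= 3.05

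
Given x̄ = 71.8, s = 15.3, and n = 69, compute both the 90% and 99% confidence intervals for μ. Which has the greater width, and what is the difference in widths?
99% CI is wider by 3.62

df = 68
90% CI: t* = 1.668, (68.73, 74.87), width = 2 · t* · s/√n = 6.14
99% CI: t* = 2.650, (66.92, 76.68), width = 2 · t* · s/√n = 9.76

The 99% CI is wider by 9.76 - 6.14 = 3.62.
Higher confidence requires a wider interval.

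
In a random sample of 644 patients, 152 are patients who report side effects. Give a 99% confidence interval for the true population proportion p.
(0.193, 0.279)

Proportion CI:
p̂ = 152/644 = 0.23602
SE = √(p̂(1-p̂)/n) = √(0.23602 · 0.76398 / 644) = 0.01673

z* = 2.576
Margin = z* · SE = 2.576 · 0.01673 = 0.0431

CI: 0.23602 ± 0.0431 = (0.193, 0.279)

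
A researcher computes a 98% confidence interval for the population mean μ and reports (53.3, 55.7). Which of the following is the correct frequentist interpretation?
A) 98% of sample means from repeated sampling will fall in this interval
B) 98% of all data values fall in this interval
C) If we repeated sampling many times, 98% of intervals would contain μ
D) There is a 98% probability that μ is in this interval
C

A) Wrong — coverage applies to intervals containing μ, not to future x̄ values.
B) Wrong — a CI is about the parameter μ, not individual data values.
C) Correct — this is the frequentist long-run coverage interpretation.
D) Wrong — μ is fixed; the randomness lives in the interval, not in μ.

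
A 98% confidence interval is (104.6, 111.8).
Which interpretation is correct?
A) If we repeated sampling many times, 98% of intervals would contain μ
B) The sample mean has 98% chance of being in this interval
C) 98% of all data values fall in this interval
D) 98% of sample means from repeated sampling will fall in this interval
A

A) Correct — this is the frequentist long-run coverage interpretation.
B) Wrong — x̄ is observed and sits in the interval by construction.
C) Wrong — a CI is about the parameter μ, not individual data values.
D) Wrong — coverage applies to intervals containing μ, not to future x̄ values.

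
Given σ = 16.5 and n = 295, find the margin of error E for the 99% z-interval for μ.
Margin of error = 2.47

Margin of error = z* · σ/√n
= 2.576 · 16.5/√295
= 2.576 · 16.5/17.1756
= 2.47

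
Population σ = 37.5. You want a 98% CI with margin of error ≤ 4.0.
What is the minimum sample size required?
n ≥ 476

For margin E ≤ 4.0:
n ≥ (z* · σ / E)²
n ≥ (2.326 · 37.5 / 4.0)²
n ≥ 475.51

Minimum n = 476 (rounding up)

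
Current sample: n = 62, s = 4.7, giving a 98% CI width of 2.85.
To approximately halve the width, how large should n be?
n ≈ 248

CI width ∝ 1/√n
To reduce width by factor 2, need √n to grow by 2 → need 2² = 4 times as many samples.

Current: n = 62, width = 2.85
New: n = 248, width ≈ 1.40

Width reduced by factor of 2.85/1.40 = 2.04.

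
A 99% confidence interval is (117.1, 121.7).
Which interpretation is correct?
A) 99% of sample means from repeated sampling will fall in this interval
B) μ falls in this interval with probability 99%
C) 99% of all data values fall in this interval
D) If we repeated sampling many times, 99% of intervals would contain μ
D

A) Wrong — coverage applies to intervals containing μ, not to future x̄ values.
B) Wrong — μ is fixed; the randomness lives in the interval, not in μ.
C) Wrong — a CI is about the parameter μ, not individual data values.
D) Correct — this is the frequentist long-run coverage interpretation.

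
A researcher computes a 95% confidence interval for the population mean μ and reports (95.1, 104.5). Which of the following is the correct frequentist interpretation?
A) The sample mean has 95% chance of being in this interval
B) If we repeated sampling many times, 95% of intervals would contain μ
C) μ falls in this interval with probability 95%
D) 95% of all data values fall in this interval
B

A) Wrong — x̄ is observed and sits in the interval by construction.
B) Correct — this is the frequentist long-run coverage interpretation.
C) Wrong — μ is fixed; the randomness lives in the interval, not in μ.
D) Wrong — a CI is about the parameter μ, not individual data values.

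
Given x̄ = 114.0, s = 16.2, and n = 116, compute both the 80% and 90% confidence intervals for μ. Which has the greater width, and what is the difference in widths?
90% CI is wider by 1.11

df = 115
80% CI: t* = 1.289, (112.06, 115.94), width = 2 · t* · s/√n = 3.88
90% CI: t* = 1.658, (111.51, 116.49), width = 2 · t* · s/√n = 4.99

The 90% CI is wider by 4.99 - 3.88 = 1.11.
Higher confidence requires a wider interval.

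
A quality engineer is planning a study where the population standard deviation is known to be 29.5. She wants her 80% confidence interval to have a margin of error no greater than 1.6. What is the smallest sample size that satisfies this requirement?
n ≥ 559

For margin E ≤ 1.6:
n ≥ (z* · σ / E)²
n ≥ (1.282 · 29.5 / 1.6)²
n ≥ 558.70

Minimum n = 559 (rounding up)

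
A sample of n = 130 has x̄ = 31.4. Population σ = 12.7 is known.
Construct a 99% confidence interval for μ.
(28.53, 34.27)

z-interval (σ known):
z* = 2.576 for 99% confidence

Margin of error = z* · σ/√n = 2.576 · 12.7/√130 = 2.87

CI: (31.4 - 2.87, 31.4 + 2.87) = (28.53, 34.27)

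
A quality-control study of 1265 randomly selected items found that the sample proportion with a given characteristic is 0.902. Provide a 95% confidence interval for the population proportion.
(0.886, 0.918)

Proportion CI:
SE = √(p̂(1-p̂)/n) = √(0.902 · 0.098 / 1265) = 0.00836

z* = 1.960
Margin = z* · SE = 1.960 · 0.00836 = 0.0164

CI: 0.902 ± 0.0164 = (0.886, 0.918)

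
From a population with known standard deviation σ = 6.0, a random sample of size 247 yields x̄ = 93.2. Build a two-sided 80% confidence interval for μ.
(92.71, 93.69)

z-interval (σ known):
z* = 1.282 for 80% confidence

Margin of error = z* · σ/√n = 1.282 · 6.0/√247 = 0.49

CI: (93.2 - 0.49, 93.2 + 0.49) = (92.71, 93.69)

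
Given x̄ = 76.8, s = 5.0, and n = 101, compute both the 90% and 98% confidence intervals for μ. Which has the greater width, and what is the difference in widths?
98% CI is wider by 0.70

df = 100
90% CI: t* = 1.660, (75.97, 77.63), width = 2 · t* · s/√n = 1.65
98% CI: t* = 2.364, (75.62, 77.98), width = 2 · t* · s/√n = 2.35

The 98% CI is wider by 2.35 - 1.65 = 0.70.
Higher confidence requires a wider interval.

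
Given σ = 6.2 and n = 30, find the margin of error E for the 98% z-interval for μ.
Margin of error = 2.63

Margin of error = z* · σ/√n
= 2.326 · 6.2/√30
= 2.326 · 6.2/5.4772
= 2.63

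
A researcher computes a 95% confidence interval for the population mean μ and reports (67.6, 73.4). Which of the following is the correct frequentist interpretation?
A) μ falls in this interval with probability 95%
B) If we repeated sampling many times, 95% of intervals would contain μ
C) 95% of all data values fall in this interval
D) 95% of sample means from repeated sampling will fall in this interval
B

A) Wrong — μ is fixed; the randomness lives in the interval, not in μ.
B) Correct — this is the frequentist long-run coverage interpretation.
C) Wrong — a CI is about the parameter μ, not individual data values.
D) Wrong — coverage applies to intervals containing μ, not to future x̄ values.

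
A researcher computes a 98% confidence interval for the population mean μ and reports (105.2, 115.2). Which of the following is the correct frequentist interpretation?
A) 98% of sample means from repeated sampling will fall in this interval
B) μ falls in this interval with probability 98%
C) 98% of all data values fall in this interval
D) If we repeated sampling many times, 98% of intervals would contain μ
D

A) Wrong — coverage applies to intervals containing μ, not to future x̄ values.
B) Wrong — μ is fixed; the randomness lives in the interval, not in μ.
C) Wrong — a CI is about the parameter μ, not individual data values.
D) Correct — this is the frequentist long-run coverage interpretation.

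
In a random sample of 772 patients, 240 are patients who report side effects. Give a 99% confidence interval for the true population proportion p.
(0.268, 0.354)

Proportion CI:
p̂ = 240/772 = 0.31088
SE = √(p̂(1-p̂)/n) = √(0.31088 · 0.68912 / 772) = 0.01666

z* = 2.576
Margin = z* · SE = 2.576 · 0.01666 = 0.0429

CI: 0.31088 ± 0.0429 = (0.268, 0.354)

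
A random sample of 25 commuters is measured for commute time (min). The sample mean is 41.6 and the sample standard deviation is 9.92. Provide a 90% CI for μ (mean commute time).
(38.21, 44.99)

t-interval (σ unknown):
df = n - 1 = 24
t* = 1.711 for 90% confidence

Margin of error = t* · s/√n = 1.711 · 9.92/√25 = 3.39

CI: (38.21, 44.99)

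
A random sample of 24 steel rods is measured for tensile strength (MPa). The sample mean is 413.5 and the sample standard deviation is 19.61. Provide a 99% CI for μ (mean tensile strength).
(402.26, 424.74)

t-interval (σ unknown):
df = n - 1 = 23
t* = 2.807 for 99% confidence

Margin of error = t* · s/√n = 2.807 · 19.61/√24 = 11.24

CI: (402.26, 424.74)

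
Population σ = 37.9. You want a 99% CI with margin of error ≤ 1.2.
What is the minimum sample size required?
n ≥ 6620

For margin E ≤ 1.2:
n ≥ (z* · σ / E)²
n ≥ (2.576 · 37.9 / 1.2)²
n ≥ 6619.23

Minimum n = 6620 (rounding up)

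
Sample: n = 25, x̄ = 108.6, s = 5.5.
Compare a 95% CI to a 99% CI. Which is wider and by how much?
99% CI is wider by 1.61

df = 24
95% CI: t* = 2.064, (106.33, 110.87), width = 2 · t* · s/√n = 4.54
99% CI: t* = 2.797, (105.52, 111.68), width = 2 · t* · s/√n = 6.15

The 99% CI is wider by 6.15 - 4.54 = 1.61.
Higher confidence requires a wider interval.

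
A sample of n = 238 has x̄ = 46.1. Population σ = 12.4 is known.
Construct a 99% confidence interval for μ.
(44.03, 48.17)

z-interval (σ known):
z* = 2.576 for 99% confidence

Margin of error = z* · σ/√n = 2.576 · 12.4/√238 = 2.07

CI: (46.1 - 2.07, 46.1 + 2.07) = (44.03, 48.17)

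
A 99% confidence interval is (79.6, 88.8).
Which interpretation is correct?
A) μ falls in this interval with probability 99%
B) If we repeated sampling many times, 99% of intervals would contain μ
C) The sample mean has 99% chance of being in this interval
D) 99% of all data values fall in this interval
B

A) Wrong — μ is fixed; the randomness lives in the interval, not in μ.
B) Correct — this is the frequentist long-run coverage interpretation.
C) Wrong — x̄ is observed and sits in the interval by construction.
D) Wrong — a CI is about the parameter μ, not individual data values.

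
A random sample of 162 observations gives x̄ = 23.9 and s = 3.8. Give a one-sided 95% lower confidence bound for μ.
μ ≥ 23.41

Lower bound (one-sided):
t* = 1.654 (one-sided for 95%)
Lower bound = x̄ - t* · s/√n = 23.9 - 1.654 · 3.8/√162 = 23.41

We are 95% confident that μ ≥ 23.41.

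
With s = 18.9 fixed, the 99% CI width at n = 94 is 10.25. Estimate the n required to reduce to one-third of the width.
n ≈ 846

CI width ∝ 1/√n
To reduce width by factor 3, need √n to grow by 3 → need 3² = 9 times as many samples.

Current: n = 94, width = 10.25
New: n = 846, width ≈ 3.36

Width reduced by factor of 10.25/3.36 = 3.05.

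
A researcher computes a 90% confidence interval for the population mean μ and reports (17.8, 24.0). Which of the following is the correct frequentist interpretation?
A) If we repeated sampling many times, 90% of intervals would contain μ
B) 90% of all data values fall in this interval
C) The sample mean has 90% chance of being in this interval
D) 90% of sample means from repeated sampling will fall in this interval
A

A) Correct — this is the frequentist long-run coverage interpretation.
B) Wrong — a CI is about the parameter μ, not individual data values.
C) Wrong — x̄ is observed and sits in the interval by construction.
D) Wrong — coverage applies to intervals containing μ, not to future x̄ values.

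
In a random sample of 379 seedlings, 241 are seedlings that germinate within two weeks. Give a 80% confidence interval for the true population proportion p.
(0.604, 0.668)

Proportion CI:
p̂ = 241/379 = 0.63588
SE = √(p̂(1-p̂)/n) = √(0.63588 · 0.36412 / 379) = 0.02472

z* = 1.282
Margin = z* · SE = 1.282 · 0.02472 = 0.0317

CI: 0.63588 ± 0.0317 = (0.604, 0.668)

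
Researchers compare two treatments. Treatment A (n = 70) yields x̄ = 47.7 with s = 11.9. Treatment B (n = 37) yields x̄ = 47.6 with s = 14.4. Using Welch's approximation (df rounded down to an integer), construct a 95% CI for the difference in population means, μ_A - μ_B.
(-5.42, 5.62)

Difference: x̄₁ - x̄₂ = 0.10
SE = √(s₁²/n₁ + s₂²/n₂) = √(11.9²/70 + 14.4²/37) = 2.7618
df = 62.44 → 62 (Welch–Satterthwaite, rounded down)
t* = 1.999

CI: 0.10 ± 1.999 · 2.7618 = 0.10 ± 5.52 = (-5.42, 5.62)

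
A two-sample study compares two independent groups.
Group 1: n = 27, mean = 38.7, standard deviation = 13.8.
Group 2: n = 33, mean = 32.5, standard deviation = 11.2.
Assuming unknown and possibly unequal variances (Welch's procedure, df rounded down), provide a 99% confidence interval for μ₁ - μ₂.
(-2.63, 15.03)

Difference: x̄₁ - x̄₂ = 6.20
SE = √(s₁²/n₁ + s₂²/n₂) = √(13.8²/27 + 11.2²/33) = 3.2946
df = 49.82 → 49 (Welch–Satterthwaite, rounded down)
t* = 2.680

CI: 6.20 ± 2.680 · 3.2946 = 6.20 ± 8.83 = (-2.63, 15.03)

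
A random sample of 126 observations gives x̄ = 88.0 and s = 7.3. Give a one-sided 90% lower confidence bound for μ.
μ ≥ 87.16

Lower bound (one-sided):
t* = 1.288 (one-sided for 90%)
Lower bound = x̄ - t* · s/√n = 88.0 - 1.288 · 7.3/√126 = 87.16

We are 90% confident that μ ≥ 87.16.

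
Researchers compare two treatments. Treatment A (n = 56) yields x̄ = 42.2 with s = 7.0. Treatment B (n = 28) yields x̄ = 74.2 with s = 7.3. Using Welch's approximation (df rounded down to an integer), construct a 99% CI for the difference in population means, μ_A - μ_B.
(-36.46, -27.54)

Difference: x̄₁ - x̄₂ = -32.00
SE = √(s₁²/n₁ + s₂²/n₂) = √(7.0²/56 + 7.3²/28) = 1.6668
df = 52.12 → 52 (Welch–Satterthwaite, rounded down)
t* = 2.674

CI: -32.00 ± 2.674 · 1.6668 = -32.00 ± 4.46 = (-36.46, -27.54)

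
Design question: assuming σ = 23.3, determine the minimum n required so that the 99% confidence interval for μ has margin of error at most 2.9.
n ≥ 429

For margin E ≤ 2.9:
n ≥ (z* · σ / E)²
n ≥ (2.576 · 23.3 / 2.9)²
n ≥ 428.36

Minimum n = 429 (rounding up)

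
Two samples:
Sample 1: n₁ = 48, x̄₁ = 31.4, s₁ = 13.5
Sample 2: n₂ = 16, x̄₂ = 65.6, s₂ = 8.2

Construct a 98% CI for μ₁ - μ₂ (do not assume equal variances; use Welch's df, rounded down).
(-41.03, -27.37)

Difference: x̄₁ - x̄₂ = -34.20
SE = √(s₁²/n₁ + s₂²/n₂) = √(13.5²/48 + 8.2²/16) = 2.8283
df = 43.12 → 43 (Welch–Satterthwaite, rounded down)
t* = 2.416

CI: -34.20 ± 2.416 · 2.8283 = -34.20 ± 6.83 = (-41.03, -27.37)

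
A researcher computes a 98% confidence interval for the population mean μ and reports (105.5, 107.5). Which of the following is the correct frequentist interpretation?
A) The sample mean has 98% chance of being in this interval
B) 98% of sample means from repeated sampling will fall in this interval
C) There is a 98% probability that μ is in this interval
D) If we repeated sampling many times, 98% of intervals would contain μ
D

A) Wrong — x̄ is observed and sits in the interval by construction.
B) Wrong — coverage applies to intervals containing μ, not to future x̄ values.
C) Wrong — μ is fixed; the randomness lives in the interval, not in μ.
D) Correct — this is the frequentist long-run coverage interpretation.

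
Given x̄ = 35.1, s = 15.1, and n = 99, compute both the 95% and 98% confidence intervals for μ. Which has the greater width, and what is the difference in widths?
98% CI is wider by 1.16

df = 98
95% CI: t* = 1.984, (32.09, 38.11), width = 2 · t* · s/√n = 6.02
98% CI: t* = 2.365, (31.51, 38.69), width = 2 · t* · s/√n = 7.18

The 98% CI is wider by 7.18 - 6.02 = 1.16.
Higher confidence requires a wider interval.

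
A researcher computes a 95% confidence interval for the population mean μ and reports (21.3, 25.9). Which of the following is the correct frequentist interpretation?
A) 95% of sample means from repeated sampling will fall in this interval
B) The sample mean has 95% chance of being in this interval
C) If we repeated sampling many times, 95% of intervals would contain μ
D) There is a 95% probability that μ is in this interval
C

A) Wrong — coverage applies to intervals containing μ, not to future x̄ values.
B) Wrong — x̄ is observed and sits in the interval by construction.
C) Correct — this is the frequentist long-run coverage interpretation.
D) Wrong — μ is fixed; the randomness lives in the interval, not in μ.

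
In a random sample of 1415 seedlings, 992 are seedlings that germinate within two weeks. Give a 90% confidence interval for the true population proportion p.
(0.681, 0.721)

Proportion CI:
p̂ = 992/1415 = 0.70106
SE = √(p̂(1-p̂)/n) = √(0.70106 · 0.29894 / 1415) = 0.01217

z* = 1.645
Margin = z* · SE = 1.645 · 0.01217 = 0.0200

CI: 0.70106 ± 0.0200 = (0.681, 0.721)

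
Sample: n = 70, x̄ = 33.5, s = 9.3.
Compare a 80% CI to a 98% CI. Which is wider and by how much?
98% CI is wider by 2.42

df = 69
80% CI: t* = 1.294, (32.06, 34.94), width = 2 · t* · s/√n = 2.88
98% CI: t* = 2.382, (30.85, 36.15), width = 2 · t* · s/√n = 5.30

The 98% CI is wider by 5.30 - 2.88 = 2.42.
Higher confidence requires a wider interval.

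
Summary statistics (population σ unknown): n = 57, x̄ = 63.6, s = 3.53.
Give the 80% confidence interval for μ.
(62.99, 64.21)

t-interval (σ unknown):
df = n - 1 = 56
t* = 1.297 for 80% confidence

Margin of error = t* · s/√n = 1.297 · 3.53/√57 = 0.61

CI: (62.99, 64.21)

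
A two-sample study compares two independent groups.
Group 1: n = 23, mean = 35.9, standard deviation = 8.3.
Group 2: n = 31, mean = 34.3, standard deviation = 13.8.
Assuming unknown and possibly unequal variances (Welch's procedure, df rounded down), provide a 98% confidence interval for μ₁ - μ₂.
(-5.66, 8.86)

Difference: x̄₁ - x̄₂ = 1.60
SE = √(s₁²/n₁ + s₂²/n₂) = √(8.3²/23 + 13.8²/31) = 3.0230
df = 50.13 → 50 (Welch–Satterthwaite, rounded down)
t* = 2.403

CI: 1.60 ± 2.403 · 3.0230 = 1.60 ± 7.26 = (-5.66, 8.86)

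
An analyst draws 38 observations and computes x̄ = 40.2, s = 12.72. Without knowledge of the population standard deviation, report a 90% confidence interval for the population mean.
(36.72, 43.68)

t-interval (σ unknown):
df = n - 1 = 37
t* = 1.687 for 90% confidence

Margin of error = t* · s/√n = 1.687 · 12.72/√38 = 3.48

CI: (36.72, 43.68)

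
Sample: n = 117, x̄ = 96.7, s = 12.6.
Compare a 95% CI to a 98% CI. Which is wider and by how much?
98% CI is wider by 0.88

df = 116
95% CI: t* = 1.981, (94.39, 99.01), width = 2 · t* · s/√n = 4.62
98% CI: t* = 2.359, (93.95, 99.45), width = 2 · t* · s/√n = 5.50

The 98% CI is wider by 5.50 - 4.62 = 0.88.
Higher confidence requires a wider interval.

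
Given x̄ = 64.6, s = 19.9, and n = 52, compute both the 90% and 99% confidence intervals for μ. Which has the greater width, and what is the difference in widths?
99% CI is wider by 5.53

df = 51
90% CI: t* = 1.675, (59.98, 69.22), width = 2 · t* · s/√n = 9.24
99% CI: t* = 2.676, (57.22, 71.98), width = 2 · t* · s/√n = 14.77

The 99% CI is wider by 14.77 - 9.24 = 5.53.
Higher confidence requires a wider interval.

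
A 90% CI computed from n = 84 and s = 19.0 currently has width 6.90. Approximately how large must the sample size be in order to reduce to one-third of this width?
n ≈ 756

CI width ∝ 1/√n
To reduce width by factor 3, need √n to grow by 3 → need 3² = 9 times as many samples.

Current: n = 84, width = 6.90
New: n = 756, width ≈ 2.28

Width reduced by factor of 6.90/2.28 = 3.03.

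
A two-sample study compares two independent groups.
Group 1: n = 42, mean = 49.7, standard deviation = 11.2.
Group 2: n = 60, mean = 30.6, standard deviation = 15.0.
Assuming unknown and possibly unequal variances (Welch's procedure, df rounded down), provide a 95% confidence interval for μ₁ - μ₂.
(13.95, 24.25)

Difference: x̄₁ - x̄₂ = 19.10
SE = √(s₁²/n₁ + s₂²/n₂) = √(11.2²/42 + 15.0²/60) = 2.5955
df = 99.54 → 99 (Welch–Satterthwaite, rounded down)
t* = 1.984

CI: 19.10 ± 1.984 · 2.5955 = 19.10 ± 5.15 = (13.95, 24.25)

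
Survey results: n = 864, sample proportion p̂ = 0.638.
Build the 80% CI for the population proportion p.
(0.617, 0.659)

Proportion CI:
SE = √(p̂(1-p̂)/n) = √(0.638 · 0.362 / 864) = 0.01635

z* = 1.282
Margin = z* · SE = 1.282 · 0.01635 = 0.0210

CI: 0.638 ± 0.0210 = (0.617, 0.659)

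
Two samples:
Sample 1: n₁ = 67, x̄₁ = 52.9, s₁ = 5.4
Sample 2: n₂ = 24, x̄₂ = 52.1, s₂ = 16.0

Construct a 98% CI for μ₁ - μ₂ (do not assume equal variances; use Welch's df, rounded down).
(-7.50, 9.10)

Difference: x̄₁ - x̄₂ = 0.80
SE = √(s₁²/n₁ + s₂²/n₂) = √(5.4²/67 + 16.0²/24) = 3.3319
df = 24.90 → 24 (Welch–Satterthwaite, rounded down)
t* = 2.492

CI: 0.80 ± 2.492 · 3.3319 = 0.80 ± 8.30 = (-7.50, 9.10)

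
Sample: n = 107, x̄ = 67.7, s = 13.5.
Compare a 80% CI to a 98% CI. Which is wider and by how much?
98% CI is wider by 2.80

df = 106
80% CI: t* = 1.290, (66.02, 69.38), width = 2 · t* · s/√n = 3.37
98% CI: t* = 2.362, (64.62, 70.78), width = 2 · t* · s/√n = 6.17

The 98% CI is wider by 6.17 - 3.37 = 2.80.
Higher confidence requires a wider interval.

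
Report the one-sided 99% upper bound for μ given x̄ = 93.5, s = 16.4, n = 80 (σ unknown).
μ ≤ 97.85

Upper bound (one-sided):
t* = 2.374 (one-sided for 99%)
Upper bound = x̄ + t* · s/√n = 93.5 + 2.374 · 16.4/√80 = 97.85

We are 99% confident that μ ≤ 97.85.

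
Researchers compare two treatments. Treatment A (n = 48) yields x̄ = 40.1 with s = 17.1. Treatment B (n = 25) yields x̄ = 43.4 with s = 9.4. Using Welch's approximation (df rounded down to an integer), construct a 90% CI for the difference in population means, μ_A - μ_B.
(-8.47, 1.87)

Difference: x̄₁ - x̄₂ = -3.30
SE = √(s₁²/n₁ + s₂²/n₂) = √(17.1²/48 + 9.4²/25) = 3.1026
df = 70.73 → 70 (Welch–Satterthwaite, rounded down)
t* = 1.667

CI: -3.30 ± 1.667 · 3.1026 = -3.30 ± 5.17 = (-8.47, 1.87)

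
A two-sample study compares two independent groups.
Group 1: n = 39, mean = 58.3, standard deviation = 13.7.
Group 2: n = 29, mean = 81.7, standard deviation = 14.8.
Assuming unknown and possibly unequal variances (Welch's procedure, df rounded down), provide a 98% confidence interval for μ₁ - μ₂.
(-31.82, -14.98)

Difference: x̄₁ - x̄₂ = -23.40
SE = √(s₁²/n₁ + s₂²/n₂) = √(13.7²/39 + 14.8²/29) = 3.5165
df = 57.77 → 57 (Welch–Satterthwaite, rounded down)
t* = 2.394

CI: -23.40 ± 2.394 · 3.5165 = -23.40 ± 8.42 = (-31.82, -14.98)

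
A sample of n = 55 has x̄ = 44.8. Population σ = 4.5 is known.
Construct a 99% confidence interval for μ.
(43.24, 46.36)

z-interval (σ known):
z* = 2.576 for 99% confidence

Margin of error = z* · σ/√n = 2.576 · 4.5/√55 = 1.56

CI: (44.8 - 1.56, 44.8 + 1.56) = (43.24, 46.36)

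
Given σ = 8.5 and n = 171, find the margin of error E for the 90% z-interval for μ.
Margin of error = 1.07

Margin of error = z* · σ/√n
= 1.645 · 8.5/√171
= 1.645 · 8.5/13.0767
= 1.07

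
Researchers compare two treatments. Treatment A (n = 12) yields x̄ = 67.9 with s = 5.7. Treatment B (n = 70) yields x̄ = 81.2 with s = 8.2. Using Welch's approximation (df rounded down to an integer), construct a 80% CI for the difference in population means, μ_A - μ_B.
(-15.84, -10.76)

Difference: x̄₁ - x̄₂ = -13.30
SE = √(s₁²/n₁ + s₂²/n₂) = √(5.7²/12 + 8.2²/70) = 1.9152
df = 19.79 → 19 (Welch–Satterthwaite, rounded down)
t* = 1.328

CI: -13.30 ± 1.328 · 1.9152 = -13.30 ± 2.54 = (-15.84, -10.76)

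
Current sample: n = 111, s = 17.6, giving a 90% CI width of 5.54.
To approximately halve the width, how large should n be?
n ≈ 444

CI width ∝ 1/√n
To reduce width by factor 2, need √n to grow by 2 → need 2² = 4 times as many samples.

Current: n = 111, width = 5.54
New: n = 444, width ≈ 2.75

Width reduced by factor of 5.54/2.75 = 2.01.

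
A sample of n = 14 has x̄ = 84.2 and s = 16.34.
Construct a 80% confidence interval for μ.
(78.30, 90.10)

t-interval (σ unknown):
df = n - 1 = 13
t* = 1.350 for 80% confidence

Margin of error = t* · s/√n = 1.350 · 16.34/√14 = 5.90

CI: (78.30, 90.10)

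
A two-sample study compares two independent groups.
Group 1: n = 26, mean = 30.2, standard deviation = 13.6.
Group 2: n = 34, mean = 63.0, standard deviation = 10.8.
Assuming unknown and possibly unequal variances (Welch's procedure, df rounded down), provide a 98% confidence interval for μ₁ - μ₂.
(-40.63, -24.97)

Difference: x̄₁ - x̄₂ = -32.80
SE = √(s₁²/n₁ + s₂²/n₂) = √(13.6²/26 + 10.8²/34) = 3.2472
df = 46.70 → 46 (Welch–Satterthwaite, rounded down)
t* = 2.410

CI: -32.80 ± 2.410 · 3.2472 = -32.80 ± 7.83 = (-40.63, -24.97)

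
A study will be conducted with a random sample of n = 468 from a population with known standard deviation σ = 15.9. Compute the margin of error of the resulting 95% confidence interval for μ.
Margin of error = 1.44

Margin of error = z* · σ/√n
= 1.960 · 15.9/√468
= 1.960 · 15.9/21.6333
= 1.44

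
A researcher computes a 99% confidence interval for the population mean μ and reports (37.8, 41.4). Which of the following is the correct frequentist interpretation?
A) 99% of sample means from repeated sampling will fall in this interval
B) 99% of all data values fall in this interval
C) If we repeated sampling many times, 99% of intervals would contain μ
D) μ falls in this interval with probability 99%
C

A) Wrong — coverage applies to intervals containing μ, not to future x̄ values.
B) Wrong — a CI is about the parameter μ, not individual data values.
C) Correct — this is the frequentist long-run coverage interpretation.
D) Wrong — μ is fixed; the randomness lives in the interval, not in μ.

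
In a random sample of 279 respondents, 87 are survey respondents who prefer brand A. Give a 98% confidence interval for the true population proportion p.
(0.247, 0.376)

Proportion CI:
p̂ = 87/279 = 0.31183
SE = √(p̂(1-p̂)/n) = √(0.31183 · 0.68817 / 279) = 0.02773

z* = 2.326
Margin = z* · SE = 2.326 · 0.02773 = 0.0645

CI: 0.31183 ± 0.0645 = (0.247, 0.376)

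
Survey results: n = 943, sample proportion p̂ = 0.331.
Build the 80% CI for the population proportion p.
(0.311, 0.351)

Proportion CI:
SE = √(p̂(1-p̂)/n) = √(0.331 · 0.669 / 943) = 0.01532

z* = 1.282
Margin = z* · SE = 1.282 · 0.01532 = 0.0196

CI: 0.331 ± 0.0196 = (0.311, 0.351)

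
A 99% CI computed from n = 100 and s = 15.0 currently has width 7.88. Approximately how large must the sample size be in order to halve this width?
n ≈ 400

CI width ∝ 1/√n
To reduce width by factor 2, need √n to grow by 2 → need 2² = 4 times as many samples.

Current: n = 100, width = 7.88
New: n = 400, width ≈ 3.88

Width reduced by factor of 7.88/3.88 = 2.03.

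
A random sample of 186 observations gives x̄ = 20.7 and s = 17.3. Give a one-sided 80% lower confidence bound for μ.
μ ≥ 19.63

Lower bound (one-sided):
t* = 0.844 (one-sided for 80%)
Lower bound = x̄ - t* · s/√n = 20.7 - 0.844 · 17.3/√186 = 19.63

We are 80% confident that μ ≥ 19.63.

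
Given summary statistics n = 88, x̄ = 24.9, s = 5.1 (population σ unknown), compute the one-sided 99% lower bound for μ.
μ ≥ 23.61

Lower bound (one-sided):
t* = 2.370 (one-sided for 99%)
Lower bound = x̄ - t* · s/√n = 24.9 - 2.370 · 5.1/√88 = 23.61

We are 99% confident that μ ≥ 23.61.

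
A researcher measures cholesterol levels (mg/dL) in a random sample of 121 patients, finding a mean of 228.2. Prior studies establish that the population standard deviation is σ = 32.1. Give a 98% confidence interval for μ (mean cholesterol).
(221.41, 234.99)

z-interval (σ known):
z* = 2.326 for 98% confidence

Margin of error = z* · σ/√n = 2.326 · 32.1/√121 = 6.79

CI: (228.2 - 6.79, 228.2 + 6.79) = (221.41, 234.99)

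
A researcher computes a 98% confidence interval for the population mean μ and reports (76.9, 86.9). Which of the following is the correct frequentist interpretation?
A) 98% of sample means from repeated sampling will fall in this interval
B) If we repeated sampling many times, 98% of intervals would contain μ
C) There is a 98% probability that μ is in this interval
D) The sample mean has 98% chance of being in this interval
B

A) Wrong — coverage applies to intervals containing μ, not to future x̄ values.
B) Correct — this is the frequentist long-run coverage interpretation.
C) Wrong — μ is fixed; the randomness lives in the interval, not in μ.
D) Wrong — x̄ is observed and sits in the interval by construction.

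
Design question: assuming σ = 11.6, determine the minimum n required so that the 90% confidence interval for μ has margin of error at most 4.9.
n ≥ 16

For margin E ≤ 4.9:
n ≥ (z* · σ / E)²
n ≥ (1.645 · 11.6 / 4.9)²
n ≥ 15.17

Minimum n = 16 (rounding up)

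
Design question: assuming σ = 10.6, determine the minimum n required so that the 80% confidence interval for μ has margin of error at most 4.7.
n ≥ 9

For margin E ≤ 4.7:
n ≥ (z* · σ / E)²
n ≥ (1.282 · 10.6 / 4.7)²
n ≥ 8.36

Minimum n = 9 (rounding up)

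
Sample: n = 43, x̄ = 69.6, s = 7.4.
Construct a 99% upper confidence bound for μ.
μ ≤ 72.33

Upper bound (one-sided):
t* = 2.418 (one-sided for 99%)
Upper bound = x̄ + t* · s/√n = 69.6 + 2.418 · 7.4/√43 = 72.33

We are 99% confident that μ ≤ 72.33.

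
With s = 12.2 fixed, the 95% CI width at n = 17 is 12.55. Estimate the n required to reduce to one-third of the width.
n ≈ 153

CI width ∝ 1/√n
To reduce width by factor 3, need √n to grow by 3 → need 3² = 9 times as many samples.

Current: n = 17, width = 12.55
New: n = 153, width ≈ 3.90

Width reduced by factor of 12.55/3.90 = 3.22.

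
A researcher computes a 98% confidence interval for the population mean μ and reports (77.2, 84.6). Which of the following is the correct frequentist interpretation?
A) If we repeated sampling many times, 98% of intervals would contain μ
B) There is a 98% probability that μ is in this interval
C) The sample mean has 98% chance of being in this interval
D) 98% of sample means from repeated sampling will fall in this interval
A

A) Correct — this is the frequentist long-run coverage interpretation.
B) Wrong — μ is fixed; the randomness lives in the interval, not in μ.
C) Wrong — x̄ is observed and sits in the interval by construction.
D) Wrong — coverage applies to intervals containing μ, not to future x̄ values.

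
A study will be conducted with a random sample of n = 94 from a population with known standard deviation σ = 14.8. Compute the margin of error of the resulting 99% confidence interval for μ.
Margin of error = 3.93

Margin of error = z* · σ/√n
= 2.576 · 14.8/√94
= 2.576 · 14.8/9.6954
= 3.93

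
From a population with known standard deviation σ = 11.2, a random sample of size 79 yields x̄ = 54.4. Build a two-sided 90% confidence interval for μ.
(52.33, 56.47)

z-interval (σ known):
z* = 1.645 for 90% confidence

Margin of error = z* · σ/√n = 1.645 · 11.2/√79 = 2.07

CI: (54.4 - 2.07, 54.4 + 2.07) = (52.33, 56.47)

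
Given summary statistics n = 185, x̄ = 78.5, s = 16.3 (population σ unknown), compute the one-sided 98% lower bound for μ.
μ ≥ 76.02

Lower bound (one-sided):
t* = 2.068 (one-sided for 98%)
Lower bound = x̄ - t* · s/√n = 78.5 - 2.068 · 16.3/√185 = 76.02

We are 98% confident that μ ≥ 76.02.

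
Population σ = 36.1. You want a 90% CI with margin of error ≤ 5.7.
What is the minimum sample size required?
n ≥ 109

For margin E ≤ 5.7:
n ≥ (z* · σ / E)²
n ≥ (1.645 · 36.1 / 5.7)²
n ≥ 108.54

Minimum n = 109 (rounding up)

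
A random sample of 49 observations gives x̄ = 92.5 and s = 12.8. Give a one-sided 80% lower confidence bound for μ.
μ ≥ 90.95

Lower bound (one-sided):
t* = 0.849 (one-sided for 80%)
Lower bound = x̄ - t* · s/√n = 92.5 - 0.849 · 12.8/√49 = 90.95

We are 80% confident that μ ≥ 90.95.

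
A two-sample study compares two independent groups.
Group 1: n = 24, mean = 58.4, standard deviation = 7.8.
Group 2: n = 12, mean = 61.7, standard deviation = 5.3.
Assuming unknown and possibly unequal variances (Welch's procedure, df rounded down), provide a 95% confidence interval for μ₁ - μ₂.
(-7.81, 1.21)

Difference: x̄₁ - x̄₂ = -3.30
SE = √(s₁²/n₁ + s₂²/n₂) = √(7.8²/24 + 5.3²/12) = 2.2081
df = 30.58 → 30 (Welch–Satterthwaite, rounded down)
t* = 2.042

CI: -3.30 ± 2.042 · 2.2081 = -3.30 ± 4.51 = (-7.81, 1.21)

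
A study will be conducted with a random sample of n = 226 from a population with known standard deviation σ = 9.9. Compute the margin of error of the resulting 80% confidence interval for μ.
Margin of error = 0.84

Margin of error = z* · σ/√n
= 1.282 · 9.9/√226
= 1.282 · 9.9/15.0333
= 0.84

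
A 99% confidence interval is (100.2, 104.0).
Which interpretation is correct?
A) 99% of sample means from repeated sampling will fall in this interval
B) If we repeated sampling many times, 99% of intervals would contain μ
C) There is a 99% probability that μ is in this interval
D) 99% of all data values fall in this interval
B

A) Wrong — coverage applies to intervals containing μ, not to future x̄ values.
B) Correct — this is the frequentist long-run coverage interpretation.
C) Wrong — μ is fixed; the randomness lives in the interval, not in μ.
D) Wrong — a CI is about the parameter μ, not individual data values.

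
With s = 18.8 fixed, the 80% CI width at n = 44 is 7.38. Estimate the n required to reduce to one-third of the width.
n ≈ 396

CI width ∝ 1/√n
To reduce width by factor 3, need √n to grow by 3 → need 3² = 9 times as many samples.

Current: n = 44, width = 7.38
New: n = 396, width ≈ 2.43

Width reduced by factor of 7.38/2.43 = 3.04.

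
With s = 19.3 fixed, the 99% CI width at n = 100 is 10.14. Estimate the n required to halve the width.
n ≈ 400

CI width ∝ 1/√n
To reduce width by factor 2, need √n to grow by 2 → need 2² = 4 times as many samples.

Current: n = 100, width = 10.14
New: n = 400, width ≈ 4.99

Width reduced by factor of 10.14/4.99 = 2.03.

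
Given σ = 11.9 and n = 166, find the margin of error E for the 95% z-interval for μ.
Margin of error = 1.81

Margin of error = z* · σ/√n
= 1.960 · 11.9/√166
= 1.960 · 11.9/12.8841
= 1.81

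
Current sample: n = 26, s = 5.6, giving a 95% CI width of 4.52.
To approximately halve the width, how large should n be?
n ≈ 104

CI width ∝ 1/√n
To reduce width by factor 2, need √n to grow by 2 → need 2² = 4 times as many samples.

Current: n = 26, width = 4.52
New: n = 104, width ≈ 2.18

Width reduced by factor of 4.52/2.18 = 2.07.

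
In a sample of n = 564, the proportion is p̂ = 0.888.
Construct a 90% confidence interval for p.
(0.866, 0.910)

Proportion CI:
SE = √(p̂(1-p̂)/n) = √(0.888 · 0.112 / 564) = 0.01328

z* = 1.645
Margin = z* · SE = 1.645 · 0.01328 = 0.0218

CI: 0.888 ± 0.0218 = (0.866, 0.910)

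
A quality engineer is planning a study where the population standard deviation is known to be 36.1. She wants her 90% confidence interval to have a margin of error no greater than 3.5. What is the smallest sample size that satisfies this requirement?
n ≥ 288

For margin E ≤ 3.5:
n ≥ (z* · σ / E)²
n ≥ (1.645 · 36.1 / 3.5)²
n ≥ 287.88

Minimum n = 288 (rounding up)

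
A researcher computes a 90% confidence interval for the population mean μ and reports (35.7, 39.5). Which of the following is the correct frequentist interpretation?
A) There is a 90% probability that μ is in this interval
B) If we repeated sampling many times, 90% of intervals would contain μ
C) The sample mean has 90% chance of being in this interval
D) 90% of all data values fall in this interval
B

A) Wrong — μ is fixed; the randomness lives in the interval, not in μ.
B) Correct — this is the frequentist long-run coverage interpretation.
C) Wrong — x̄ is observed and sits in the interval by construction.
D) Wrong — a CI is about the parameter μ, not individual data values.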